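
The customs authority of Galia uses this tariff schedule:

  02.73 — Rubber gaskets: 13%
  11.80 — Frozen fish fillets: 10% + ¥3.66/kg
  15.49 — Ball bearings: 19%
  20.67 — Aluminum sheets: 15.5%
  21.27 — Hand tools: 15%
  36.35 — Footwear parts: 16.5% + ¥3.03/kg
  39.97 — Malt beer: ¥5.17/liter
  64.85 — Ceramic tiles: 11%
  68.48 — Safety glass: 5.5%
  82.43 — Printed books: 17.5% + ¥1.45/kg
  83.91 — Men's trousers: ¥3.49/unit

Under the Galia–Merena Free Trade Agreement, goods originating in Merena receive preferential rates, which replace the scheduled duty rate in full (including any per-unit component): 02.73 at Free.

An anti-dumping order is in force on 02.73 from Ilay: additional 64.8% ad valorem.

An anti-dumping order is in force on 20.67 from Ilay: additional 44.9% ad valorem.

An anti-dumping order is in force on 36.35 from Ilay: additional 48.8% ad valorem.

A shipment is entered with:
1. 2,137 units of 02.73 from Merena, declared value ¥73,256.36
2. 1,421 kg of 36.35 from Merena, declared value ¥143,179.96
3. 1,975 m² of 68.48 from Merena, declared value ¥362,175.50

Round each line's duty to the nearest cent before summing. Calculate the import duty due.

Line 1 (02.73, Merena, 2,137 units, ¥73,256.36):
Base rate for 02.73 is 13%.
Origin Merena qualifies under the Galia–Merena agreement and 02.73 is covered: preferential rate Free applies instead.
The additional-duty order on 02.73 targets Ilay, not Merena; it does not apply.
Duty = ¥73,256.36 × 0% = ¥0.00.
Line 2 (36.35, Merena, 1,421 kg, ¥143,179.96):
Base rate for 36.35 is 16.5% + ¥3.03/kg.
Origin Merena is the FTA partner but 36.35 is not on the preference list; base rate stands.
The additional-duty order on 36.35 targets Ilay, not Merena; it does not apply.
Duty = ¥143,179.96 × 16.5% + 1,421 × ¥3.03 = ¥27,930.32.
Line 3 (68.48, Merena, 1,975 m², ¥362,175.50):
Base rate for 68.48 is 5.5%.
Origin Merena is the FTA partner but 68.48 is not on the preference list; base rate stands.
Duty = ¥362,175.50 × 5.5% = ¥19,919.65.
Total = ¥0.00 + ¥27,930.32 + ¥19,919.65 = ¥47,849.97.

¥47,849.97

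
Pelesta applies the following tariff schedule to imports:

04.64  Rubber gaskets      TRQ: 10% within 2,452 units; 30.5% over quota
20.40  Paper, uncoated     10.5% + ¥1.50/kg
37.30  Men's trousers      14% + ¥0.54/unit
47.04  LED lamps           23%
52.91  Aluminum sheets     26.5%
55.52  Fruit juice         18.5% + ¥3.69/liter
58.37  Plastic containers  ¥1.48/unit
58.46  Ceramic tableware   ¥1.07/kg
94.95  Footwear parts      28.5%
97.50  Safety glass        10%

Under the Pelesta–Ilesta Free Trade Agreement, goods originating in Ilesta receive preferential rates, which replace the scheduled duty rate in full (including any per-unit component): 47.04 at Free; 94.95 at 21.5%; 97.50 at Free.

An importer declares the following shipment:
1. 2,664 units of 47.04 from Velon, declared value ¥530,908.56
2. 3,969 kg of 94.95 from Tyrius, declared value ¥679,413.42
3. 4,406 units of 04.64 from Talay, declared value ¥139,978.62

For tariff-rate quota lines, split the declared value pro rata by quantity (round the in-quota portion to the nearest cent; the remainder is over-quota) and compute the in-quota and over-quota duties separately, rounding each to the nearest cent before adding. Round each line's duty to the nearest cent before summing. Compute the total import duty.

¥342,465.76

Line 1 (47.04, Velon, 2,664 units, ¥530,908.56):
Base rate for 47.04 is 23%.
47.04 has an FTA preferential rate, but origin Velon is not Ilesta; base rate stands.
Duty = ¥530,908.56 × 23% = ¥122,108.97.
Line 2 (94.95, Tyrius, 3,969 kg, ¥679,413.42):
Base rate for 94.95 is 28.5%.
94.95 has an FTA preferential rate, but origin Tyrius is not Ilesta; base rate stands.
Duty = ¥679,413.42 × 28.5% = ¥193,632.82.
Line 3 (04.64, Talay, 4,406 units, ¥139,978.62):
Code 04.64 is under a tariff-rate quota (threshold 2,452 units). In-quota: 2,452 units at 10%; over-quota: 1,954 units at 30.5%.
Pro-rata value split: in-quota = ¥139,978.62 × 2,452/4,406 = ¥77,900.04; over-quota = ¥139,978.62 − ¥77,900.04 = ¥62,078.58.
In-quota duty = ¥77,900.04 × 10% = ¥7,790.00. Over-quota duty = ¥62,078.58 × 30.5% = ¥18,933.97.
Line duty = ¥7,790.00 + ¥18,933.97 = ¥26,723.97.
Total = ¥122,108.97 + ¥193,632.82 + ¥26,723.97 = ¥342,465.76.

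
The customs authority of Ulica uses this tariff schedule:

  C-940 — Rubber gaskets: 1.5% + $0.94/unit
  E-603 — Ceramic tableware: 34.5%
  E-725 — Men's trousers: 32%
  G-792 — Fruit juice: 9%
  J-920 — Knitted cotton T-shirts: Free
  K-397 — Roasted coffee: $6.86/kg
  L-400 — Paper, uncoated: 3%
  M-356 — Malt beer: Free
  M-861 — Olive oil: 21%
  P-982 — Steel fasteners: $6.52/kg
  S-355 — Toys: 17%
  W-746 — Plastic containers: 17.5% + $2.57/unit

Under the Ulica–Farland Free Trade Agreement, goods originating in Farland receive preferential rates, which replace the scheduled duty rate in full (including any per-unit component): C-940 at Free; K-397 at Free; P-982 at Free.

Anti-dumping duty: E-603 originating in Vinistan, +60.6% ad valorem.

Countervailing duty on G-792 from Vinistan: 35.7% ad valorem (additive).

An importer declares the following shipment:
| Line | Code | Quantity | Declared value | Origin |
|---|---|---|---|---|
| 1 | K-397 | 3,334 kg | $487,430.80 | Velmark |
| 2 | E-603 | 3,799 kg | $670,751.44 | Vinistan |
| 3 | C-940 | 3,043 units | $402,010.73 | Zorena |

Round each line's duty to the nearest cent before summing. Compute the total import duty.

$669,646.44

Line 1 (K-397, Velmark, 3,334 kg, $487,430.80):
Base rate for K-397 is $6.86/kg.
K-397 has an FTA preferential rate, but origin Velmark is not Farland; base rate stands.
Duty = 3,334 × $6.86 = $22,871.24.
Line 2 (E-603, Vinistan, 3,799 kg, $670,751.44):
Base rate for E-603 is 34.5%.
Additional duty on E-603 from Vinistan: +60.6%. Applied ad valorem rate: 34.5% + 60.6% = 95.1%.
Duty = $670,751.44 × 95.1% = $637,884.62.
Line 3 (C-940, Zorena, 3,043 units, $402,010.73):
Base rate for C-940 is 1.5% + $0.94/unit.
C-940 has an FTA preferential rate, but origin Zorena is not Farland; base rate stands.
Duty = $402,010.73 × 1.5% + 3,043 × $0.94 = $8,890.58.
Total = $22,871.24 + $637,884.62 + $8,890.58 = $669,646.44.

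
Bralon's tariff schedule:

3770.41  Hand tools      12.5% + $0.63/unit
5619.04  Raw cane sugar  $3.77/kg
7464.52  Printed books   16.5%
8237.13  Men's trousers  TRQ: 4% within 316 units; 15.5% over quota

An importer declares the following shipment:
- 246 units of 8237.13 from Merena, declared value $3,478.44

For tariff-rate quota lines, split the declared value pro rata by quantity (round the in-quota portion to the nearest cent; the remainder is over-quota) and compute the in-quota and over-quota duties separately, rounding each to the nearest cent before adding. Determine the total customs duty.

Line 1 (8237.13, Merena, 246 units, $3,478.44):
Code 8237.13 is under a tariff-rate quota (threshold 316 units). Quantity 246 units is within the quota, so the in-quota rate 4% applies to the full value.
Duty = $3,478.44 × 4% = $139.14.

$139.14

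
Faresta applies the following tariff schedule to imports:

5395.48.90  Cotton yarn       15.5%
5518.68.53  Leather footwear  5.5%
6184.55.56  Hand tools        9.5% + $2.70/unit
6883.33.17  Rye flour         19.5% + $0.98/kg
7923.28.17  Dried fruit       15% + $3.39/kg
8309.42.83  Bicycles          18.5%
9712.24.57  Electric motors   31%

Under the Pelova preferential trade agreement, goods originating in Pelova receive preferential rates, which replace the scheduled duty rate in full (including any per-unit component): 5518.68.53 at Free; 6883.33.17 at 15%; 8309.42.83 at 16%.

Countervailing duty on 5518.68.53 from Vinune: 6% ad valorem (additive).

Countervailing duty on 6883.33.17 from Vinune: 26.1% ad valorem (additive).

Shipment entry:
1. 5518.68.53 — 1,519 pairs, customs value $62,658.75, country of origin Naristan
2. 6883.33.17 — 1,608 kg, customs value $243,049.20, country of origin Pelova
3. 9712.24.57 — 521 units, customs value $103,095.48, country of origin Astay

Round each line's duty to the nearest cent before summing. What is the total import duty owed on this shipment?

Line 1 (5518.68.53, Naristan, 1,519 pairs, $62,658.75):
Base rate for 5518.68.53 is 5.5%.
5518.68.53 has an FTA preferential rate, but origin Naristan is not Pelova; base rate stands.
The additional-duty order on 5518.68.53 targets Vinune, not Naristan; it does not apply.
Duty = $62,658.75 × 5.5% = $3,446.23.
Line 2 (6883.33.17, Pelova, 1,608 kg, $243,049.20):
Base rate for 6883.33.17 is 19.5% + $0.98/kg.
Origin Pelova qualifies under the Faresta–Pelova agreement and 6883.33.17 is covered: preferential rate 15% applies instead.
The additional-duty order on 6883.33.17 targets Vinune, not Pelova; it does not apply.
Duty = $243,049.20 × 15% = $36,457.38.
Line 3 (9712.24.57, Astay, 521 units, $103,095.48):
Base rate for 9712.24.57 is 31%.
Duty = $103,095.48 × 31% = $31,959.60.
Total = $3,446.23 + $36,457.38 + $31,959.60 = $71,863.21.

$71,863.21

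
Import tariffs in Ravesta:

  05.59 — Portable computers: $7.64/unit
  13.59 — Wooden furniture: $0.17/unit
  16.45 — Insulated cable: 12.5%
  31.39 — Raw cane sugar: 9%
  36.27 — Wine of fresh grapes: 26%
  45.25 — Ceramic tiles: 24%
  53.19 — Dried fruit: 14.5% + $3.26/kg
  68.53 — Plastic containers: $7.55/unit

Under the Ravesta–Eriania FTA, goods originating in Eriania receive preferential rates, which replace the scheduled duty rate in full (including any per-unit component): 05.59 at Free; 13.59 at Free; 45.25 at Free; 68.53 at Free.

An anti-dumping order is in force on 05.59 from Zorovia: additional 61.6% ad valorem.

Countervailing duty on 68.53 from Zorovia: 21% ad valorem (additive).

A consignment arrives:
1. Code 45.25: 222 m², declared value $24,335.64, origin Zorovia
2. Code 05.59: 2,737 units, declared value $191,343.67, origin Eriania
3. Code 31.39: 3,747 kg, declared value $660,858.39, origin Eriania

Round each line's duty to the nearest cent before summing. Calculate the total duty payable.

$65,317.81

Line 1 (45.25, Zorovia, 222 m², $24,335.64):
Base rate for 45.25 is 24%.
45.25 has an FTA preferential rate, but origin Zorovia is not Eriania; base rate stands.
Duty = $24,335.64 × 24% = $5,840.55.
Line 2 (05.59, Eriania, 2,737 units, $191,343.67):
Base rate for 05.59 is $7.64/unit.
Origin Eriania qualifies under the Ravesta–Eriania agreement and 05.59 is covered: preferential rate Free applies instead.
The additional-duty order on 05.59 targets Zorovia, not Eriania; it does not apply.
Duty = $191,343.67 × 0% = $0.00.
Line 3 (31.39, Eriania, 3,747 kg, $660,858.39):
Base rate for 31.39 is 9%.
Origin Eriania is the FTA partner but 31.39 is not on the preference list; base rate stands.
Duty = $660,858.39 × 9% = $59,477.26.
Total = $5,840.55 + $0.00 + $59,477.26 = $65,317.81.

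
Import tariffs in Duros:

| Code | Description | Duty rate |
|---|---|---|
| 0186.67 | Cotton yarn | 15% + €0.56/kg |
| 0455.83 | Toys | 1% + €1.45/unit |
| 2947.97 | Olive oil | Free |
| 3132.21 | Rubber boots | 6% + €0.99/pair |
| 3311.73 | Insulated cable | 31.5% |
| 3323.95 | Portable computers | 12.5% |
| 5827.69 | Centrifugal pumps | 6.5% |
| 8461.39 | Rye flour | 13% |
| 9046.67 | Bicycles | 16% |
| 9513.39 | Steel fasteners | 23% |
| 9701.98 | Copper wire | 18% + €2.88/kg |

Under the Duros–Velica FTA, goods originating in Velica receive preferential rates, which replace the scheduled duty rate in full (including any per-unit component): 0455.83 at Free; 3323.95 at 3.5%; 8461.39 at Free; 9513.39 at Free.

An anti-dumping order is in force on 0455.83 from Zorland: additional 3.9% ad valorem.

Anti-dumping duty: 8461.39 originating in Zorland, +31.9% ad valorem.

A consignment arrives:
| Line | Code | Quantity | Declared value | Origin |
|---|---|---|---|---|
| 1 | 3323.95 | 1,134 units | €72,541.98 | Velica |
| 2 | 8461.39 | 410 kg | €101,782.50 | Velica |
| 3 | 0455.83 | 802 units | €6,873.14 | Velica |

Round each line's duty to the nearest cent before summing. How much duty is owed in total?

€2,538.97

Line 1 (3323.95, Velica, 1,134 units, €72,541.98):
Base rate for 3323.95 is 12.5%.
Origin Velica qualifies under the Duros–Velica agreement and 3323.95 is covered: preferential rate 3.5% applies instead.
Duty = €72,541.98 × 3.5% = €2,538.97.
Line 2 (8461.39, Velica, 410 kg, €101,782.50):
Base rate for 8461.39 is 13%.
Origin Velica qualifies under the Duros–Velica agreement and 8461.39 is covered: preferential rate Free applies instead.
The additional-duty order on 8461.39 targets Zorland, not Velica; it does not apply.
Duty = €101,782.50 × 0% = €0.00.
Line 3 (0455.83, Velica, 802 units, €6,873.14):
Base rate for 0455.83 is 1% + €1.45/unit.
Origin Velica qualifies under the Duros–Velica agreement and 0455.83 is covered: preferential rate Free applies instead.
The additional-duty order on 0455.83 targets Zorland, not Velica; it does not apply.
Duty = €6,873.14 × 0% = €0.00.
Total = €2,538.97 + €0.00 + €0.00 = €2,538.97.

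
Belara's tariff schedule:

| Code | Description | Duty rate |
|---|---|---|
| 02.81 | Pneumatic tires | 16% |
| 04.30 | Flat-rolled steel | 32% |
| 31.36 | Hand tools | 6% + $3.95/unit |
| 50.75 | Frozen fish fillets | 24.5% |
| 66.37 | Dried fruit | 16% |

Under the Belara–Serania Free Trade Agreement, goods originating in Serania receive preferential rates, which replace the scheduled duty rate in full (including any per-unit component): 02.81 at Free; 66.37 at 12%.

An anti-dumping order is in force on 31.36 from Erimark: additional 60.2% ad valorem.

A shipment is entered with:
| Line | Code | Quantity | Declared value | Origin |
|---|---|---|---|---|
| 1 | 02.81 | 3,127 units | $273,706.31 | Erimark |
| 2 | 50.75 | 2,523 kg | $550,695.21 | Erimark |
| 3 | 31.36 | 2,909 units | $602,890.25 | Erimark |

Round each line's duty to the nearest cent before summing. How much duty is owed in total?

$589,317.24

Line 1 (02.81, Erimark, 3,127 units, $273,706.31):
Base rate for 02.81 is 16%.
02.81 has an FTA preferential rate, but origin Erimark is not Serania; base rate stands.
Duty = $273,706.31 × 16% = $43,793.01.
Line 2 (50.75, Erimark, 2,523 kg, $550,695.21):
Base rate for 50.75 is 24.5%.
Duty = $550,695.21 × 24.5% = $134,920.33.
Line 3 (31.36, Erimark, 2,909 units, $602,890.25):
Base rate for 31.36 is 6% + $3.95/unit.
Additional duty on 31.36 from Erimark: +60.2%. Applied ad valorem rate: 6% + 60.2% = 66.2%.
Duty = $602,890.25 × 66.2% + 2,909 × $3.95 = $410,603.90.
Total = $43,793.01 + $134,920.33 + $410,603.90 = $589,317.24.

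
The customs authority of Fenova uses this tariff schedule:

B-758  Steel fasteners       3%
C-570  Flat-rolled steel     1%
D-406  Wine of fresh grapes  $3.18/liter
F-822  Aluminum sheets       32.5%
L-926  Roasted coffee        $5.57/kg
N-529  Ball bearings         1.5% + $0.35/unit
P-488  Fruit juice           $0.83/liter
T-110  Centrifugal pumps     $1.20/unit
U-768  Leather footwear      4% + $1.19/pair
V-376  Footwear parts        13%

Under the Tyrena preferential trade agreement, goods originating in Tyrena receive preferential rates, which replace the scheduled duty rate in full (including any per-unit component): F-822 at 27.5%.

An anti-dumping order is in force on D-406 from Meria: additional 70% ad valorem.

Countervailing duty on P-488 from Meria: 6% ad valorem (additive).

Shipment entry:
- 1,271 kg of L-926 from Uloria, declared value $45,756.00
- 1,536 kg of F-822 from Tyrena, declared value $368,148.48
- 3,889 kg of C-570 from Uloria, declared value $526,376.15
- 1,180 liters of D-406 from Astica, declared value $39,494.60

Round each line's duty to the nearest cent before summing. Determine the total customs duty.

Line 1 (L-926, Uloria, 1,271 kg, $45,756.00):
Base rate for L-926 is $5.57/kg.
Duty = 1,271 × $5.57 = $7,079.47.
Line 2 (F-822, Tyrena, 1,536 kg, $368,148.48):
Base rate for F-822 is 32.5%.
Origin Tyrena qualifies under the Fenova–Tyrena agreement and F-822 is covered: preferential rate 27.5% applies instead.
Duty = $368,148.48 × 27.5% = $101,240.83.
Line 3 (C-570, Uloria, 3,889 kg, $526,376.15):
Base rate for C-570 is 1%.
Duty = $526,376.15 × 1% = $5,263.76.
Line 4 (D-406, Astica, 1,180 liters, $39,494.60):
Base rate for D-406 is $3.18/liter.
The additional-duty order on D-406 targets Meria, not Astica; it does not apply.
Duty = 1,180 × $3.18 = $3,752.40.
Total = $7,079.47 + $101,240.83 + $5,263.76 + $3,752.40 = $117,336.46.

$117,336.46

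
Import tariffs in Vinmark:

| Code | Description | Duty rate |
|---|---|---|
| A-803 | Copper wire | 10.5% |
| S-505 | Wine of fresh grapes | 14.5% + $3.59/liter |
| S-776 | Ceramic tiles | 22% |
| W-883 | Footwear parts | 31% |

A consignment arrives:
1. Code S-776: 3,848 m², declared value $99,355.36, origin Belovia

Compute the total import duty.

$21,858.18

Line 1 (S-776, Belovia, 3,848 m², $99,355.36):
Base rate for S-776 is 22%.
Duty = $99,355.36 × 22% = $21,858.18.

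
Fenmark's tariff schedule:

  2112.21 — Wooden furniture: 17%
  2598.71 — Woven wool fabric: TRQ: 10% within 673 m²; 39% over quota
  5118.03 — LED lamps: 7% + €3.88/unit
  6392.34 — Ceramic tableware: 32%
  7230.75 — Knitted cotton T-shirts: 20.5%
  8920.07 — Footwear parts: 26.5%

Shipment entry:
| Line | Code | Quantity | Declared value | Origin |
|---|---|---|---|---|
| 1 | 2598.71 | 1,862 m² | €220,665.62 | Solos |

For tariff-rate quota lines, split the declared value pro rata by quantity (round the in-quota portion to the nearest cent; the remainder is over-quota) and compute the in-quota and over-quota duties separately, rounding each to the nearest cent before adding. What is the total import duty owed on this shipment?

€62,929.99

Line 1 (2598.71, Solos, 1,862 m², €220,665.62):
Code 2598.71 is under a tariff-rate quota (threshold 673 m²). In-quota: 673 m² at 10%; over-quota: 1,189 m² at 39%.
Pro-rata value split: in-quota = €220,665.62 × 673/1,862 = €79,757.23; over-quota = €220,665.62 − €79,757.23 = €140,908.39.
In-quota duty = €79,757.23 × 10% = €7,975.72. Over-quota duty = €140,908.39 × 39% = €54,954.27.
Line duty = €7,975.72 + €54,954.27 = €62,929.99.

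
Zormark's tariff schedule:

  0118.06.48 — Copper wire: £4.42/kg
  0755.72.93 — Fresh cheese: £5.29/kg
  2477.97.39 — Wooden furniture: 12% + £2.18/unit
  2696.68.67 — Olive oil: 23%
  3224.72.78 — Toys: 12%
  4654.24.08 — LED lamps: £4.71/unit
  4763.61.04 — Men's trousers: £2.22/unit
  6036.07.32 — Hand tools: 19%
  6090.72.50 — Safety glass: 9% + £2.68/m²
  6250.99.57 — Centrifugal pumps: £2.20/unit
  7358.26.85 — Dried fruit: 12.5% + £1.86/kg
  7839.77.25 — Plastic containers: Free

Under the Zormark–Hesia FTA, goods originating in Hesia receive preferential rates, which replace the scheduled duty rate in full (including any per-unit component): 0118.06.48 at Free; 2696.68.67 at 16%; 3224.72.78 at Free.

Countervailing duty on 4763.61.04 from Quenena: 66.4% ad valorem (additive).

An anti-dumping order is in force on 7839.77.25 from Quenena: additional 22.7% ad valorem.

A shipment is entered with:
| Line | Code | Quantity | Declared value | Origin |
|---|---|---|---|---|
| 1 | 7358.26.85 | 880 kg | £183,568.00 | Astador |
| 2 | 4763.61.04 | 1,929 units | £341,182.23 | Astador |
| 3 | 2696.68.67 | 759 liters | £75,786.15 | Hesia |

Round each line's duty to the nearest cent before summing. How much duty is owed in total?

£40,990.96

Line 1 (7358.26.85, Astador, 880 kg, £183,568.00):
Base rate for 7358.26.85 is 12.5% + £1.86/kg.
Duty = £183,568.00 × 12.5% + 880 × £1.86 = £24,582.80.
Line 2 (4763.61.04, Astador, 1,929 units, £341,182.23):
Base rate for 4763.61.04 is £2.22/unit.
The additional-duty order on 4763.61.04 targets Quenena, not Astador; it does not apply.
Duty = 1,929 × £2.22 = £4,282.38.
Line 3 (2696.68.67, Hesia, 759 liters, £75,786.15):
Base rate for 2696.68.67 is 23%.
Origin Hesia qualifies under the Zormark–Hesia agreement and 2696.68.67 is covered: preferential rate 16% applies instead.
Duty = £75,786.15 × 16% = £12,125.78.
Total = £24,582.80 + £4,282.38 + £12,125.78 = £40,990.96.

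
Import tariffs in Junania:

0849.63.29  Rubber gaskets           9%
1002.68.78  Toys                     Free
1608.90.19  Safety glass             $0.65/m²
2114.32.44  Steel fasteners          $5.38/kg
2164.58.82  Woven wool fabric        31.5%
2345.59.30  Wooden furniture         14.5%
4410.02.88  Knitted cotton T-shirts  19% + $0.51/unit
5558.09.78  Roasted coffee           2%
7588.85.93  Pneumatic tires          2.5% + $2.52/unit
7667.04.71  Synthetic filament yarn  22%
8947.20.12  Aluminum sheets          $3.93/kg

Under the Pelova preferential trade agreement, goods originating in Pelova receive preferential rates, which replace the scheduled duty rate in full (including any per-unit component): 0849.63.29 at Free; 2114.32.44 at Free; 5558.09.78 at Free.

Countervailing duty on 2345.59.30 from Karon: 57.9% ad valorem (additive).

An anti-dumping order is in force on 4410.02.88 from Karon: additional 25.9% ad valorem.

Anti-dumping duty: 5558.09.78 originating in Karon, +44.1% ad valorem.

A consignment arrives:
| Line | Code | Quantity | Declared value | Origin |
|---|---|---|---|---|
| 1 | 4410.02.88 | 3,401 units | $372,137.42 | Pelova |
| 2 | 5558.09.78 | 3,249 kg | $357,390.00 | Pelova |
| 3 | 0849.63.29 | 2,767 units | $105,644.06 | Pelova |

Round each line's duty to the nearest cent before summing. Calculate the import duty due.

$72,440.62

Line 1 (4410.02.88, Pelova, 3,401 units, $372,137.42):
Base rate for 4410.02.88 is 19% + $0.51/unit.
Origin Pelova is the FTA partner but 4410.02.88 is not on the preference list; base rate stands.
The additional-duty order on 4410.02.88 targets Karon, not Pelova; it does not apply.
Duty = $372,137.42 × 19% + 3,401 × $0.51 = $72,440.62.
Line 2 (5558.09.78, Pelova, 3,249 kg, $357,390.00):
Base rate for 5558.09.78 is 2%.
Origin Pelova qualifies under the Junania–Pelova agreement and 5558.09.78 is covered: preferential rate Free applies instead.
The additional-duty order on 5558.09.78 targets Karon, not Pelova; it does not apply.
Duty = $357,390.00 × 0% = $0.00.
Line 3 (0849.63.29, Pelova, 2,767 units, $105,644.06):
Base rate for 0849.63.29 is 9%.
Origin Pelova qualifies under the Junania–Pelova agreement and 0849.63.29 is covered: preferential rate Free applies instead.
Duty = $105,644.06 × 0% = $0.00.
Total = $72,440.62 + $0.00 + $0.00 = $72,440.62.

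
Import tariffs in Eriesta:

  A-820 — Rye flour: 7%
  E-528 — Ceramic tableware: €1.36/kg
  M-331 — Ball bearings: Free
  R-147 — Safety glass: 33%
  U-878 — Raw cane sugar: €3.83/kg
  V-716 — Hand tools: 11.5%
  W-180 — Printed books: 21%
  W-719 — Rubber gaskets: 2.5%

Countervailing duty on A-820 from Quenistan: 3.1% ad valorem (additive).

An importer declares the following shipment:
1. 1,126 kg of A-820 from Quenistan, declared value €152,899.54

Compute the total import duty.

€15,442.85

Line 1 (A-820, Quenistan, 1,126 kg, €152,899.54):
Base rate for A-820 is 7%.
Additional duty on A-820 from Quenistan: +3.1%. Applied ad valorem rate: 7% + 3.1% = 10.1%.
Duty = €152,899.54 × 10.1% = €15,442.85.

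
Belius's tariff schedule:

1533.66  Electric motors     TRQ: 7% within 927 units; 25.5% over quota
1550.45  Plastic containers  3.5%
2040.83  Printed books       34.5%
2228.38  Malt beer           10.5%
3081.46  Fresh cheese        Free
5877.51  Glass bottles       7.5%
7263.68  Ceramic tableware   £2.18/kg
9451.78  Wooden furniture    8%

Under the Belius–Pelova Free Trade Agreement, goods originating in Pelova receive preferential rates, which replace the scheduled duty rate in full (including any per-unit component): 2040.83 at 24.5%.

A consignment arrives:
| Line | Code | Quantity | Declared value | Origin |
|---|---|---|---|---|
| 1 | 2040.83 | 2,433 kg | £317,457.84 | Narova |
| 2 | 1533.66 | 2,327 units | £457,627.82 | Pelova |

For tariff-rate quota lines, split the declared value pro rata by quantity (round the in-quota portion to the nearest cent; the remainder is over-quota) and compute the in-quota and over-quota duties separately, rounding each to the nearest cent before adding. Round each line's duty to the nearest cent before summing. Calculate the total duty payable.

Line 1 (2040.83, Narova, 2,433 kg, £317,457.84):
Base rate for 2040.83 is 34.5%.
2040.83 has an FTA preferential rate, but origin Narova is not Pelova; base rate stands.
Duty = £317,457.84 × 34.5% = £109,522.95.
Line 2 (1533.66, Pelova, 2,327 units, £457,627.82):
Code 1533.66 is under a tariff-rate quota (threshold 927 units). In-quota: 927 units at 7%; over-quota: 1,400 units at 25.5%.
Pro-rata value split: in-quota = £457,627.82 × 927/2,327 = £182,303.82; over-quota = £457,627.82 − £182,303.82 = £275,324.00.
In-quota duty = £182,303.82 × 7% = £12,761.27. Over-quota duty = £275,324.00 × 25.5% = £70,207.62.
Line duty = £12,761.27 + £70,207.62 = £82,968.89.
Total = £109,522.95 + £82,968.89 = £192,491.84.

£192,491.84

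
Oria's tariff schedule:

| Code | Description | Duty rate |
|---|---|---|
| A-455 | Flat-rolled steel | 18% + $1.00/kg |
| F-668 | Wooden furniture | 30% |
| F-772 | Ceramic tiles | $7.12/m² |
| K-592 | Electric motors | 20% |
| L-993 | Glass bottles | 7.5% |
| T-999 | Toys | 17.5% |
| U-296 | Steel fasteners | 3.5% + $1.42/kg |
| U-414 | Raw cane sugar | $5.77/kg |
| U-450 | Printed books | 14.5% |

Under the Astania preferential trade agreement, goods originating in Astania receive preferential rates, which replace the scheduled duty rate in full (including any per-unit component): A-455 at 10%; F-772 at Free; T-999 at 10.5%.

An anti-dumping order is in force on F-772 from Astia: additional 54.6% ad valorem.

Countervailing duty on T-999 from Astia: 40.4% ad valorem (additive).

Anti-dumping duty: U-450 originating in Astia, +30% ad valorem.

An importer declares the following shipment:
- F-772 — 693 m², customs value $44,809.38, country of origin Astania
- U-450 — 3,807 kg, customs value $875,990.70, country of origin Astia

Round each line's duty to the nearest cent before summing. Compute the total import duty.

$389,815.86

Line 1 (F-772, Astania, 693 m², $44,809.38):
Base rate for F-772 is $7.12/m².
Origin Astania qualifies under the Oria–Astania agreement and F-772 is covered: preferential rate Free applies instead.
The additional-duty order on F-772 targets Astia, not Astania; it does not apply.
Duty = $44,809.38 × 0% = $0.00.
Line 2 (U-450, Astia, 3,807 kg, $875,990.70):
Base rate for U-450 is 14.5%.
Additional duty on U-450 from Astia: +30%. Applied ad valorem rate: 14.5% + 30% = 44.5%.
Duty = $875,990.70 × 44.5% = $389,815.86.
Total = $0.00 + $389,815.86 = $389,815.86.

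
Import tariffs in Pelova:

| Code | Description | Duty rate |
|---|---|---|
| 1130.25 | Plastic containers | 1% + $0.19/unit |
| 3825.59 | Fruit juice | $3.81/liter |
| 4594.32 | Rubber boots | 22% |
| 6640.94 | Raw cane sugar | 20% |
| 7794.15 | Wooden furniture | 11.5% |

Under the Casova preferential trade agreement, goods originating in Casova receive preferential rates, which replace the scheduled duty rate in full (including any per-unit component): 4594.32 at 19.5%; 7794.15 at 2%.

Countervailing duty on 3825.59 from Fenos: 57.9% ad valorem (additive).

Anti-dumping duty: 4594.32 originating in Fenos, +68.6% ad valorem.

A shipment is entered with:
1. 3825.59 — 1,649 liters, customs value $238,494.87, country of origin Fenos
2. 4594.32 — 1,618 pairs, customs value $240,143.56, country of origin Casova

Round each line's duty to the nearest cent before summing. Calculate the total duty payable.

$191,199.21

Line 1 (3825.59, Fenos, 1,649 liters, $238,494.87):
Base rate for 3825.59 is $3.81/liter.
Additional duty on 3825.59 from Fenos: +57.9% ad valorem. Applied ad valorem rate = 57.9%.
Duty = $238,494.87 × 57.9% + 1,649 × $3.81 = $144,371.22.
Line 2 (4594.32, Casova, 1,618 pairs, $240,143.56):
Base rate for 4594.32 is 22%.
Origin Casova qualifies under the Pelova–Casova agreement and 4594.32 is covered: preferential rate 19.5% applies instead.
The additional-duty order on 4594.32 targets Fenos, not Casova; it does not apply.
Duty = $240,143.56 × 19.5% = $46,827.99.
Total = $144,371.22 + $46,827.99 = $191,199.21.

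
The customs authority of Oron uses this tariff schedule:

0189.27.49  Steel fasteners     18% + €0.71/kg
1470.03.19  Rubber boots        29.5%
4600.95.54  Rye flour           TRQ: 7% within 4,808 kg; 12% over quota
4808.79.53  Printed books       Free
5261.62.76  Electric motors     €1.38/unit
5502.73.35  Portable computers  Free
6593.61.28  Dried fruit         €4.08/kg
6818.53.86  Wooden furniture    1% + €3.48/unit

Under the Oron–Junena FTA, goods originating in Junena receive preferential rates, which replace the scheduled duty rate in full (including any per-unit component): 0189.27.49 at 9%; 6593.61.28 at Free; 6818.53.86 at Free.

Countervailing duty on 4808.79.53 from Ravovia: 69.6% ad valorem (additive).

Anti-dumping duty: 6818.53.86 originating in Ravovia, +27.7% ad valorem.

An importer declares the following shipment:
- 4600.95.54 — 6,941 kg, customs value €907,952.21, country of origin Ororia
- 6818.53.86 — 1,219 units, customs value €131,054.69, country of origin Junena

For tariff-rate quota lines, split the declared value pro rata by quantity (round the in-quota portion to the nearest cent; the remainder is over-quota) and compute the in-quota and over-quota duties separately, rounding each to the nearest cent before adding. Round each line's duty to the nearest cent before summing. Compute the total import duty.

€77,507.54

Line 1 (4600.95.54, Ororia, 6,941 kg, €907,952.21):
Code 4600.95.54 is under a tariff-rate quota (threshold 4,808 kg). In-quota: 4,808 kg at 7%; over-quota: 2,133 kg at 12%.
Pro-rata value split: in-quota = €907,952.21 × 4,808/6,941 = €628,934.48; over-quota = €907,952.21 − €628,934.48 = €279,017.73.
In-quota duty = €628,934.48 × 7% = €44,025.41. Over-quota duty = €279,017.73 × 12% = €33,482.13.
Line duty = €44,025.41 + €33,482.13 = €77,507.54.
Line 2 (6818.53.86, Junena, 1,219 units, €131,054.69):
Base rate for 6818.53.86 is 1% + €3.48/unit.
Origin Junena qualifies under the Oron–Junena agreement and 6818.53.86 is covered: preferential rate Free applies instead.
The additional-duty order on 6818.53.86 targets Ravovia, not Junena; it does not apply.
Duty = €131,054.69 × 0% = €0.00.
Total = €77,507.54 + €0.00 = €77,507.54.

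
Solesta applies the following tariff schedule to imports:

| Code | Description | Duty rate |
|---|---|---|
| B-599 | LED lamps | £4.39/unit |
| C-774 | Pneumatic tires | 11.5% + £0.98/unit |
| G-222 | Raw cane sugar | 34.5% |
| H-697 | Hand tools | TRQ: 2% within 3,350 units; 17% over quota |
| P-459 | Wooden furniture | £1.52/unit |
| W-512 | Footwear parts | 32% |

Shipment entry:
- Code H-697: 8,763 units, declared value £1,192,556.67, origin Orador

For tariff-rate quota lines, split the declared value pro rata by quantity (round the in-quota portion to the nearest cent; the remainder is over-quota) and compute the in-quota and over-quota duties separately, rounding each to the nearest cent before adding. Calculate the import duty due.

£134,349.41

Line 1 (H-697, Orador, 8,763 units, £1,192,556.67):
Code H-697 is under a tariff-rate quota (threshold 3,350 units). In-quota: 3,350 units at 2%; over-quota: 5,413 units at 17%.
Pro-rata value split: in-quota = £1,192,556.67 × 3,350/8,763 = £455,901.50; over-quota = £1,192,556.67 − £455,901.50 = £736,655.17.
In-quota duty = £455,901.50 × 2% = £9,118.03. Over-quota duty = £736,655.17 × 17% = £125,231.38.
Line duty = £9,118.03 + £125,231.38 = £134,349.41.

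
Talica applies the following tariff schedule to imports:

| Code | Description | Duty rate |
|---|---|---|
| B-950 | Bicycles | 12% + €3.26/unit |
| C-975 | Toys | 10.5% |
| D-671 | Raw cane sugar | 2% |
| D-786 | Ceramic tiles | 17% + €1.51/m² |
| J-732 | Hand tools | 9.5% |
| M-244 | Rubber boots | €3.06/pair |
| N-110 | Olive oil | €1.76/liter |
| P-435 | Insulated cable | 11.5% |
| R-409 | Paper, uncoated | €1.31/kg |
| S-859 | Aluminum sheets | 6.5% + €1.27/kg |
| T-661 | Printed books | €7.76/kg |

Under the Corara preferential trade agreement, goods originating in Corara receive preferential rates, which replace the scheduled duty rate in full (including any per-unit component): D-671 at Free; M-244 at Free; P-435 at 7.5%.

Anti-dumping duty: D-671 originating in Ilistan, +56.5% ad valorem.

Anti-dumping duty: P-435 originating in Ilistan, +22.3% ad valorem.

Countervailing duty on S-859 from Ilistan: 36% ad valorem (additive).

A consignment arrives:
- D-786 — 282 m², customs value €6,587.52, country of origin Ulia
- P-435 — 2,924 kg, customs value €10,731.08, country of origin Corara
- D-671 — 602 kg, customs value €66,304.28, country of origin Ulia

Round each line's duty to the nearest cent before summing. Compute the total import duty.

€3,676.62

Line 1 (D-786, Ulia, 282 m², €6,587.52):
Base rate for D-786 is 17% + €1.51/m².
Duty = €6,587.52 × 17% + 282 × €1.51 = €1,545.70.
Line 2 (P-435, Corara, 2,924 kg, €10,731.08):
Base rate for P-435 is 11.5%.
Origin Corara qualifies under the Talica–Corara agreement and P-435 is covered: preferential rate 7.5% applies instead.
The additional-duty order on P-435 targets Ilistan, not Corara; it does not apply.
Duty = €10,731.08 × 7.5% = €804.83.
Line 3 (D-671, Ulia, 602 kg, €66,304.28):
Base rate for D-671 is 2%.
D-671 has an FTA preferential rate, but origin Ulia is not Corara; base rate stands.
The additional-duty order on D-671 targets Ilistan, not Ulia; it does not apply.
Duty = €66,304.28 × 2% = €1,326.09.
Total = €1,545.70 + €804.83 + €1,326.09 = €3,676.62.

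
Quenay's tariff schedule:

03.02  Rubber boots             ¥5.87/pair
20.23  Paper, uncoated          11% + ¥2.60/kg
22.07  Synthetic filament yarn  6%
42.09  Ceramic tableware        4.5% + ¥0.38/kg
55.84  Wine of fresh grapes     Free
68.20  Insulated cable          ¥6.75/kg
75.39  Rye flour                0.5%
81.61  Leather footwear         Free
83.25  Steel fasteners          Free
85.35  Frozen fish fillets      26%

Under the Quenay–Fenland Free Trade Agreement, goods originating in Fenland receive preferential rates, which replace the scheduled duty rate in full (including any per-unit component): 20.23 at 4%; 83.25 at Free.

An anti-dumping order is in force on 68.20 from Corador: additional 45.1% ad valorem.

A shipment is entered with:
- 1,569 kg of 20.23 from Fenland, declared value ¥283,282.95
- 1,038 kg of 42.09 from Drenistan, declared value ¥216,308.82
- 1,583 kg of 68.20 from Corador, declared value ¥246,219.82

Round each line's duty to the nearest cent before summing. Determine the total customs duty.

¥143,190.05

Line 1 (20.23, Fenland, 1,569 kg, ¥283,282.95):
Base rate for 20.23 is 11% + ¥2.60/kg.
Origin Fenland qualifies under the Quenay–Fenland agreement and 20.23 is covered: preferential rate 4% applies instead.
Duty = ¥283,282.95 × 4% = ¥11,331.32.
Line 2 (42.09, Drenistan, 1,038 kg, ¥216,308.82):
Base rate for 42.09 is 4.5% + ¥0.38/kg.
Duty = ¥216,308.82 × 4.5% + 1,038 × ¥0.38 = ¥10,128.34.
Line 3 (68.20, Corador, 1,583 kg, ¥246,219.82):
Base rate for 68.20 is ¥6.75/kg.
Additional duty on 68.20 from Corador: +45.1% ad valorem. Applied ad valorem rate = 45.1%.
Duty = ¥246,219.82 × 45.1% + 1,583 × ¥6.75 = ¥121,730.39.
Total = ¥11,331.32 + ¥10,128.34 + ¥121,730.39 = ¥143,190.05.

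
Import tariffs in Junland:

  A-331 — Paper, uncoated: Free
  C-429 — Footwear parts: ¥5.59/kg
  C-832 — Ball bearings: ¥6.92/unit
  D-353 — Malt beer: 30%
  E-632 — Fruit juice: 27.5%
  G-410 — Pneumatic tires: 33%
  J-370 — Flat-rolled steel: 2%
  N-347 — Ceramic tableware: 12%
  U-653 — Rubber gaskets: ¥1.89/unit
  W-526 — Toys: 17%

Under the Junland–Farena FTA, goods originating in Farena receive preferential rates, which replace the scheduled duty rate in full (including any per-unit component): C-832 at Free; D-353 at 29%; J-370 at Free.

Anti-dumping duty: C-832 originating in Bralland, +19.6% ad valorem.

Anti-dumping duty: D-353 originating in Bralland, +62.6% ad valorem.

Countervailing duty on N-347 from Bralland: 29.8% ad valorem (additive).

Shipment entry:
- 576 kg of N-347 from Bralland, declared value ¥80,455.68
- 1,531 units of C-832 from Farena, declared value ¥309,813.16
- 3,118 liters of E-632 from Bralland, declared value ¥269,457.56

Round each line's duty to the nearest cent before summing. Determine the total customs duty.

¥107,731.30

Line 1 (N-347, Bralland, 576 kg, ¥80,455.68):
Base rate for N-347 is 12%.
Additional duty on N-347 from Bralland: +29.8%. Applied ad valorem rate: 12% + 29.8% = 41.8%.
Duty = ¥80,455.68 × 41.8% = ¥33,630.47.
Line 2 (C-832, Farena, 1,531 units, ¥309,813.16):
Base rate for C-832 is ¥6.92/unit.
Origin Farena qualifies under the Junland–Farena agreement and C-832 is covered: preferential rate Free applies instead.
The additional-duty order on C-832 targets Bralland, not Farena; it does not apply.
Duty = ¥309,813.16 × 0% = ¥0.00.
Line 3 (E-632, Bralland, 3,118 liters, ¥269,457.56):
Base rate for E-632 is 27.5%.
Duty = ¥269,457.56 × 27.5% = ¥74,100.83.
Total = ¥33,630.47 + ¥0.00 + ¥74,100.83 = ¥107,731.30.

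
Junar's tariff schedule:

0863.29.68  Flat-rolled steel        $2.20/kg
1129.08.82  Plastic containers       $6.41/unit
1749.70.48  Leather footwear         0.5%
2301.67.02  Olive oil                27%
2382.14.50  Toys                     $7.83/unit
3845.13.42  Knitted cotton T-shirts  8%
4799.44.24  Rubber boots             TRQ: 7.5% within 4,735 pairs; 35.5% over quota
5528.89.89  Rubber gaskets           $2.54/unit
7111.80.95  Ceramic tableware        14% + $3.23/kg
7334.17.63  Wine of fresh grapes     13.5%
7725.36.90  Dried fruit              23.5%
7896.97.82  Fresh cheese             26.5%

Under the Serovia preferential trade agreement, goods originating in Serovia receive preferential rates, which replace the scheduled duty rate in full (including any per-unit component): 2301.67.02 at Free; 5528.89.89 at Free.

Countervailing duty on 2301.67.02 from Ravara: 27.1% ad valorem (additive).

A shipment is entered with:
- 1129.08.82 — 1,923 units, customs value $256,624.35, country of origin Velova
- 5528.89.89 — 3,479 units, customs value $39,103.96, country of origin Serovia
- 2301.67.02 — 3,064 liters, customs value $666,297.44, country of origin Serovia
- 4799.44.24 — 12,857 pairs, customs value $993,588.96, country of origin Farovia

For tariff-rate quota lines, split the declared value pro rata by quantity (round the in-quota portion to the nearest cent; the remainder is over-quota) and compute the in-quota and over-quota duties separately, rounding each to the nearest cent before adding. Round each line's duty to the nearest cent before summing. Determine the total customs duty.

Line 1 (1129.08.82, Velova, 1,923 units, $256,624.35):
Base rate for 1129.08.82 is $6.41/unit.
Duty = 1,923 × $6.41 = $12,326.43.
Line 2 (5528.89.89, Serovia, 3,479 units, $39,103.96):
Base rate for 5528.89.89 is $2.54/unit.
Origin Serovia qualifies under the Junar–Serovia agreement and 5528.89.89 is covered: preferential rate Free applies instead.
Duty = $39,103.96 × 0% = $0.00.
Line 3 (2301.67.02, Serovia, 3,064 liters, $666,297.44):
Base rate for 2301.67.02 is 27%.
Origin Serovia qualifies under the Junar–Serovia agreement and 2301.67.02 is covered: preferential rate Free applies instead.
The additional-duty order on 2301.67.02 targets Ravara, not Serovia; it does not apply.
Duty = $666,297.44 × 0% = $0.00.
Line 4 (4799.44.24, Farovia, 12,857 pairs, $993,588.96):
Code 4799.44.24 is under a tariff-rate quota (threshold 4,735 pairs). In-quota: 4,735 pairs at 7.5%; over-quota: 8,122 pairs at 35.5%.
Pro-rata value split: in-quota = $993,588.96 × 4,735/12,857 = $365,920.80; over-quota = $993,588.96 − $365,920.80 = $627,668.16.
In-quota duty = $365,920.80 × 7.5% = $27,444.06. Over-quota duty = $627,668.16 × 35.5% = $222,822.20.
Line duty = $27,444.06 + $222,822.20 = $250,266.26.
Total = $12,326.43 + $0.00 + $0.00 + $250,266.26 = $262,592.69.

$262,592.69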